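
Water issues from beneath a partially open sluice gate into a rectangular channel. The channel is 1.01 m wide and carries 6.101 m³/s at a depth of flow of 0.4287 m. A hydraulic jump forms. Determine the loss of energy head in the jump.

ΔE = 6.472 m

q = Q/b = 6.101/1.01 = 6.041 m²/s; V₁ = q/y₁ = 14.09 m/s. Fr₁ = V₁/√(g·y₁) = 6.871.
Bélanger equation: y₂/y₁ = ½[√(1 + 8Fr₁²) − 1] = ½[√378.68 − 1] = 9.230.
y₂ = 9.230 × 0.4287 = 3.957 m.
V₂ = q/y₂ = 6.041/3.957 = 1.527 m/s. E₁ = y₁ + V₁²/2g = 10.55 m; E₂ = y₂ + V₂²/2g = 4.076 m. ΔE = E₁ − E₂ = 6.472 m.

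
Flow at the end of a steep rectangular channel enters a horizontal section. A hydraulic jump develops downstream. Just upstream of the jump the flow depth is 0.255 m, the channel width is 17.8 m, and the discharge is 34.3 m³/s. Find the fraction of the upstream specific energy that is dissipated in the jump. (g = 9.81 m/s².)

q = Q/b = 34.3/17.8 = 1.93 m²/s; V₁ = q/y₁ = 7.56 m/s. Fr₁ = V₁/√(g·y₁) = 4.78.
From the momentum equation for a rectangular channel, y₂/y₁ = ½[√(1 + 8Fr₁²) − 1] = ½[√183.6 − 1] = 6.28.
y₂ = 6.28 × 0.255 = 1.60 m.
E₁ = y₁ + V₁²/2g = 3.17 m. ΔE = (y₂ − y₁)³/(4y₁y₂) = 1.49 m. ΔE/E₁ = 1.49/3.17 = 0.471.

ΔE/E₁ = 0.471 (47.1%)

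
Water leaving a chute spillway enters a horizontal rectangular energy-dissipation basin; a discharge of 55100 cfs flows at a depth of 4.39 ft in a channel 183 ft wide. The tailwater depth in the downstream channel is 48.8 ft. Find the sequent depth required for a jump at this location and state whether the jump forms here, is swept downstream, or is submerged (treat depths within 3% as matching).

q = Q/b = 55100/183 = 301 ft²/s; V₁ = q/y₁ = 68.6 ft/s. Fr₁ = V₁/√(g·y₁) = 5.77.
By Bélanger, y₂/y₁ = ½[√(1 + 8Fr₁²) − 1] = ½[√267.2 − 1] = 7.67.
y₂ = 7.67 × 4.39 = 33.7 ft.
Tailwater y_tw = 48.8 ft: y_tw > y₂, so the jump is submerged.

y₂ = 33.7 ft; the jump is submerged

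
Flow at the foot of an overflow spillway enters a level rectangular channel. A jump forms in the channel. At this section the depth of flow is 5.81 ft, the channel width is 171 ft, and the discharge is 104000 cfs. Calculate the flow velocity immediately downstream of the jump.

V₂ = 10.1 ft/s

q = Q/b = 104000/171 = 608 ft²/s; V₁ = q/y₁ = 105 ft/s. Fr₁ = V₁/√(g·y₁) = 7.65.
Bélanger equation: y₂/y₁ = ½[√(1 + 8Fr₁²) − 1] = ½[√469.6 − 1] = 10.3.
y₂ = 10.3 × 5.81 = 60.0 ft.
V₂ = q/y₂ = 608/60.0 = 10.1 ft/s.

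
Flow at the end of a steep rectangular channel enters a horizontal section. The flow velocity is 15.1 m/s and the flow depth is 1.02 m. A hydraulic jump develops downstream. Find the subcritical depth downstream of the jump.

Fr₁ = V₁/√(g·y₁) = 15.1/√(9.81×1.02) = 4.77.
By Bélanger, y₂/y₁ = ½[√(1 + 8Fr₁²) − 1] = ½[√183.3 − 1] = 6.27.
y₂ = 6.27 × 1.02 = 6.39 m.

y₂ = 6.39 m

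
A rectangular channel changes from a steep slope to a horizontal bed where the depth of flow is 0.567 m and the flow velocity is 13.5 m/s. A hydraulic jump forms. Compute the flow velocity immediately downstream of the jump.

Fr₁ = V₁/√(g·y₁) = 13.5/√(9.81×0.567) = 5.72.
From the momentum equation for a rectangular channel, y₂/y₁ = ½[√(1 + 8Fr₁²) − 1] = ½[√263.1 − 1] = 7.61.
y₂ = 7.61 × 0.567 = 4.32 m.
q = V₁·y₁ = 13.5 × 0.567 = 7.65 m²/s.
V₂ = q/y₂ = 7.65/4.32 = 1.77 m/s.

V₂ = 1.77 m/s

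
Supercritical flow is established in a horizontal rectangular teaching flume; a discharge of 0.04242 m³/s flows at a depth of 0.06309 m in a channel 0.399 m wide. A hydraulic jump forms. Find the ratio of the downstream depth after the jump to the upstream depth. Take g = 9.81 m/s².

q = Q/b = 0.04242/0.399 = 0.1063 m²/s; V₁ = q/y₁ = 1.685 m/s. Fr₁ = V₁/√(g·y₁) = 2.142.
Sequent-depth ratio: y₂/y₁ = ½[√(1 + 8Fr₁²) − 1] = ½[√37.706 − 1] = 2.570.

y₂/y₁ = 2.570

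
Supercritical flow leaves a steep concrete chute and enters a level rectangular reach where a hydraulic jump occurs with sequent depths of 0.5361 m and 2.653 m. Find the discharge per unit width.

q = 4.717 m²/s

For a rectangular channel the momentum equation gives q² = ½·g·y₁·y₂·(y₁ + y₂) = ½×9.81×0.5361×2.653×3.189 = 22.25.
q = √22.25 = 4.717 m²/s.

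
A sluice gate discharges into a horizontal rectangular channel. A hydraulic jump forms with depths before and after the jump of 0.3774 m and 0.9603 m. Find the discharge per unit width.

q = 1.542 m²/s

For a rectangular channel the momentum equation gives q² = ½·g·y₁·y₂·(y₁ + y₂) = ½×9.81×0.3774×0.9603×1.338 = 2.378.
q = √2.378 = 1.542 m²/s.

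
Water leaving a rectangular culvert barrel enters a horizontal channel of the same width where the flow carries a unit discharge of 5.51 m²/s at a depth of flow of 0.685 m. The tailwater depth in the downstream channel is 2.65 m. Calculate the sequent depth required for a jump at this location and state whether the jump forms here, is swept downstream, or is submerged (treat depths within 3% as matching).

y₂ = 2.68 m; the jump forms here

V₁ = q/y₁ = 5.51/0.685 = 8.04 m/s. Fr₁ = V₁/√(g·y₁) = 8.04/√(9.81×0.685) = 3.10.
Bélanger equation: y₂/y₁ = ½[√(1 + 8Fr₁²) − 1] = ½[√78.03 − 1] = 3.92.
y₂ = 3.92 × 0.685 = 2.68 m.
Tailwater y_tw = 2.65 m: y_tw ≈ y₂, so the jump forms here.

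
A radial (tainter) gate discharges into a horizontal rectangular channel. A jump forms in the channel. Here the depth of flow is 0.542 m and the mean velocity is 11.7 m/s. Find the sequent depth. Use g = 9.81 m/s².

Fr₁ = V₁/√(g·y₁) = 11.7/√(9.81×0.542) = 5.07.
From the momentum equation for a rectangular channel, y₂/y₁ = ½[√(1 + 8Fr₁²) − 1] = ½[√207.0 − 1] = 6.69.
y₂ = 6.69 × 0.542 = 3.63 m.

y₂ = 3.63 m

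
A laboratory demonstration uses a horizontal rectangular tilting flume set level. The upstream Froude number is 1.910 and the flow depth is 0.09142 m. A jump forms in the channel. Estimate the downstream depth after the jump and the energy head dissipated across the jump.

Fr₁ = 1.910 (given).
Bélanger equation: y₂/y₁ = ½[√(1 + 8Fr₁²) − 1] = ½[√30.185 − 1] = 2.247.
y₂ = 2.247 × 0.09142 = 0.2054 m.
V₁ = Fr₁·√(g·y₁) = 1.910×√(9.81×0.09142) = 1.809 m/s; q = V₁·y₁ = 0.1654 m²/s. V₂ = q/y₂ = 0.1654/0.2054 = 0.8050 m/s. E₁ = y₁ + V₁²/2g = 0.2582 m; E₂ = y₂ + V₂²/2g = 0.2385 m. ΔE = E₁ − E₂ = 0.01972 m.

y₂ = 0.2054 m; ΔE = 0.01972 m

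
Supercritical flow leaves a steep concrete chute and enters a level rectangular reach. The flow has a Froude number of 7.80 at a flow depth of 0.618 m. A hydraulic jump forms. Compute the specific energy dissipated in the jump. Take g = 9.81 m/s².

ΔE = 12.7 m

Fr₁ = 7.80 (given).
Sequent-depth ratio: y₂/y₁ = ½[√(1 + 8Fr₁²) − 1] = ½[√487.7 − 1] = 10.5.
y₂ = 10.5 × 0.618 = 6.52 m.
V₁ = Fr₁·√(g·y₁) = 7.80×√(9.81×0.618) = 19.2 m/s; q = V₁·y₁ = 11.9 m²/s. V₂ = q/y₂ = 11.9/6.52 = 1.82 m/s. E₁ = y₁ + V₁²/2g = 19.4 m; E₂ = y₂ + V₂²/2g = 6.68 m. ΔE = E₁ − E₂ = 12.7 m.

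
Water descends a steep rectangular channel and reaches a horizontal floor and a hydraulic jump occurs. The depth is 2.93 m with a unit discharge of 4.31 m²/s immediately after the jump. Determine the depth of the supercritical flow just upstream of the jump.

y₁ = 0.389 m

V₂ = q/y₂ = 4.31/2.93 = 1.47 m/s; Fr₂ = V₂/√(g·y₂) = 0.274.
Applying the sequent-depth relation in reverse, y₁/y₂ = ½[√(1 + 8Fr₂²) − 1] = ½[√1.602 − 1] = 0.133.
y₁ = 0.133 × 2.93 = 0.389 m.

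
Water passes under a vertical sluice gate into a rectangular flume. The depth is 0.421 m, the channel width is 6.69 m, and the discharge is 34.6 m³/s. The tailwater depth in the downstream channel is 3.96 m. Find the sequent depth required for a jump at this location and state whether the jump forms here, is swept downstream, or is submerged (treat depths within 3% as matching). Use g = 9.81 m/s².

q = Q/b = 34.6/6.69 = 5.17 m²/s; V₁ = q/y₁ = 12.3 m/s. Fr₁ = V₁/√(g·y₁) = 6.04.
Conjugate-depth relation: y₂/y₁ = ½[√(1 + 8Fr₁²) − 1] = ½[√293.3 − 1] = 8.06.
y₂ = 8.06 × 0.421 = 3.39 m.
Tailwater y_tw = 3.96 m: y_tw > y₂, so the jump is submerged.

y₂ = 3.39 m; the jump is submerged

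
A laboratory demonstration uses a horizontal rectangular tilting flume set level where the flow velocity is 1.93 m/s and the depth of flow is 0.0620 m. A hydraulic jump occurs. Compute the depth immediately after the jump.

y₂ = 0.188 m

Fr₁ = V₁/√(g·y₁) = 1.93/√(9.81×0.0620) = 2.47.
Bélanger equation: y₂/y₁ = ½[√(1 + 8Fr₁²) − 1] = ½[√49.99 − 1] = 3.04.
y₂ = 3.04 × 0.0620 = 0.188 m.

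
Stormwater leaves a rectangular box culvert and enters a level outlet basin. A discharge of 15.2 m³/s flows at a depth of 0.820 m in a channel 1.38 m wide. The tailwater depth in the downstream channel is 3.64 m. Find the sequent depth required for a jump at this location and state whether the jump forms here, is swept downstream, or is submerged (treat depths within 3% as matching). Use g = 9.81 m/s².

y₂ = 5.10 m; the jump is swept downstream

q = Q/b = 15.2/1.38 = 11.0 m²/s; V₁ = q/y₁ = 13.4 m/s. Fr₁ = V₁/√(g·y₁) = 4.74.
Bélanger equation: y₂/y₁ = ½[√(1 + 8Fr₁²) − 1] = ½[√180.4 − 1] = 6.22.
y₂ = 6.22 × 0.820 = 5.10 m.
Tailwater y_tw = 3.64 m: y_tw < y₂, so the jump is swept downstream.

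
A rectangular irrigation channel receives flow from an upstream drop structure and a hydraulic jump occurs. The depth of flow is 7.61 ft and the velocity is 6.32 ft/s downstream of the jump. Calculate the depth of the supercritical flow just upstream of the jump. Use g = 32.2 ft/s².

y₁ = 1.97 ft

Fr₂ = V₂/√(g·y₂) = 6.32/√(32.2×7.61) = 0.404.
Applying the sequent-depth relation in reverse, y₁/y₂ = ½[√(1 + 8Fr₂²) − 1] = ½[√2.304 − 1] = 0.259.
y₁ = 0.259 × 7.61 = 1.97 ft.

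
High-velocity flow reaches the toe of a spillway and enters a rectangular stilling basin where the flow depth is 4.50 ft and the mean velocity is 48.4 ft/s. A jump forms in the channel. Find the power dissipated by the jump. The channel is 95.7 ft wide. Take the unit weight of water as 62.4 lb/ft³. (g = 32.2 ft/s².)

Fr₁ = V₁/√(g·y₁) = 48.4/√(32.2×4.50) = 4.02.
From the momentum equation for a rectangular channel, y₂/y₁ = ½[√(1 + 8Fr₁²) − 1] = ½[√130.3 − 1] = 5.21.
y₂ = 5.21 × 4.50 = 23.4 ft.
q = V₁·y₁ = 48.4 × 4.50 = 218 ft²/s. V₂ = q/y₂ = 218/23.4 = 9.29 ft/s. E₁ = y₁ + V₁²/2g = 40.9 ft; E₂ = y₂ + V₂²/2g = 24.8 ft. ΔE = E₁ − E₂ = 16.1 ft.
Q = q·b = 218 × 95.7 = 20843 cfs. P = γ·Q·ΔE/550 = 62.4 × 20843 × 16.1 / 550 = 38067 hp.

P = 38067 hp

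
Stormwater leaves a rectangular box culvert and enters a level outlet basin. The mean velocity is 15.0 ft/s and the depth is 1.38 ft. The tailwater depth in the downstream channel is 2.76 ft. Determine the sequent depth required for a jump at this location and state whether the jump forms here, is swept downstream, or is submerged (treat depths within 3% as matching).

Fr₁ = V₁/√(g·y₁) = 15.0/√(32.2×1.38) = 2.25.
By Bélanger, y₂/y₁ = ½[√(1 + 8Fr₁²) − 1] = ½[√41.51 − 1] = 2.72.
y₂ = 2.72 × 1.38 = 3.76 ft.
Tailwater y_tw = 2.76 ft: y_tw < y₂, so the jump is swept downstream.

y₂ = 3.76 ft; the jump is swept downstream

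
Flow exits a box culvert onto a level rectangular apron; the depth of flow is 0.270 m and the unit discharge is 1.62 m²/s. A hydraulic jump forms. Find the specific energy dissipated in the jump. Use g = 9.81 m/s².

ΔE = 0.744 m

V₁ = q/y₁ = 1.62/0.270 = 6.00 m/s. Fr₁ = V₁/√(g·y₁) = 6.00/√(9.81×0.270) = 3.69.
Sequent-depth ratio: y₂/y₁ = ½[√(1 + 8Fr₁²) − 1] = ½[√109.7 − 1] = 4.74.
y₂ = 4.74 × 0.270 = 1.28 m.
V₂ = q/y₂ = 1.62/1.28 = 1.27 m/s. E₁ = y₁ + V₁²/2g = 2.10 m; E₂ = y₂ + V₂²/2g = 1.36 m. ΔE = E₁ − E₂ = 0.744 m.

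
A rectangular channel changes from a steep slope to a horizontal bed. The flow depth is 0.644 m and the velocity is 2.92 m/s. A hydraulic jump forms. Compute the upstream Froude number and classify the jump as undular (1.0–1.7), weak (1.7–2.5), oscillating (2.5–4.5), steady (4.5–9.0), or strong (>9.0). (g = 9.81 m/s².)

Fr₁ = 1.16; undular jump

Fr₁ = V₁/√(g·y₁) = 2.92/√(9.81×0.644) = 1.16.
Fr₁ = 1.16 lies in the undular range.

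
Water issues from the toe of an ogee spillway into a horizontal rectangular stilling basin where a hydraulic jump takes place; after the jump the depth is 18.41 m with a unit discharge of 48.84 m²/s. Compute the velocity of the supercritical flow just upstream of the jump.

V₂ = q/y₂ = 48.84/18.41 = 2.653 m/s; Fr₂ = V₂/√(g·y₂) = 0.1974.
From the momentum equation (using Fr₂), y₁/y₂ = ½[√(1 + 8Fr₂²) − 1] = ½[√1.3118 − 1] = 0.07266.
y₁ = 0.07266 × 18.41 = 1.338 m.
V₁ = q/y₁ = 48.84/1.338 = 36.51 m/s.

V₁ = 36.51 m/s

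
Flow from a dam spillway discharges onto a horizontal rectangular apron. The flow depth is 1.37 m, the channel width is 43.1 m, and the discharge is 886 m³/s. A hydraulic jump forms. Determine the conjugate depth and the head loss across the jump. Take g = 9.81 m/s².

q = Q/b = 886/43.1 = 20.6 m²/s; V₁ = q/y₁ = 15.0 m/s. Fr₁ = V₁/√(g·y₁) = 4.09.
Bélanger equation: y₂/y₁ = ½[√(1 + 8Fr₁²) − 1] = ½[√135.0 − 1] = 5.31.
y₂ = 5.31 × 1.37 = 7.27 m.
V₂ = q/y₂ = 20.6/7.27 = 2.83 m/s. E₁ = y₁ + V₁²/2g = 12.8 m; E₂ = y₂ + V₂²/2g = 7.68 m. ΔE = E₁ − E₂ = 5.16 m.

y₂ = 7.27 m; ΔE = 5.16 m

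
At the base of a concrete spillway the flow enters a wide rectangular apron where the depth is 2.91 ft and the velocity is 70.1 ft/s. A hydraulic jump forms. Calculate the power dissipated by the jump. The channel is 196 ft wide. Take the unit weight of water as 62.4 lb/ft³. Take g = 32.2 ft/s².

P = 226942 hp

Fr₁ = V₁/√(g·y₁) = 70.1/√(32.2×2.91) = 7.24.
Conjugate-depth relation: y₂/y₁ = ½[√(1 + 8Fr₁²) − 1] = ½[√420.5 − 1] = 9.75.
y₂ = 9.75 × 2.91 = 28.4 ft.
Head loss: ΔE = (y₂ − y₁)³/(4y₁y₂) = (28.4 − 2.91)³/(4×2.91×28.4) = 16529/330 = 50.0 ft.
q = V₁·y₁ = 70.1 × 2.91 = 204 ft²/s. Q = q·b = 204 × 196 = 39982 cfs. P = γ·Q·ΔE/550 = 62.4 × 39982 × 50.0 / 550 = 226942 hp.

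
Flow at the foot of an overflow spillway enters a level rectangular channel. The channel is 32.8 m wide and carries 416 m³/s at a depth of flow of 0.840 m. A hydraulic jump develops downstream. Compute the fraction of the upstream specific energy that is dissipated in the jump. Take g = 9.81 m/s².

q = Q/b = 416/32.8 = 12.7 m²/s; V₁ = q/y₁ = 15.1 m/s. Fr₁ = V₁/√(g·y₁) = 5.26.
Conjugate-depth relation: y₂/y₁ = ½[√(1 + 8Fr₁²) − 1] = ½[√222.3 − 1] = 6.96.
y₂ = 6.96 × 0.840 = 5.84 m.
E₁ = y₁ + V₁²/2g = 12.5 m. ΔE = (y₂ − y₁)³/(4y₁y₂) = 6.38 m. ΔE/E₁ = 6.38/12.5 = 0.512.

ΔE/E₁ = 0.512 (51.2%)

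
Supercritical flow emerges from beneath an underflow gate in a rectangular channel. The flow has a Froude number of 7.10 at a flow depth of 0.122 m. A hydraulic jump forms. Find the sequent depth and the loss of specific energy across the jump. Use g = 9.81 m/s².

Fr₁ = 7.10 (given).
Conjugate-depth relation: y₂/y₁ = ½[√(1 + 8Fr₁²) − 1] = ½[√404.3 − 1] = 9.55.
y₂ = 9.55 × 0.122 = 1.17 m.
V₁ = Fr₁·√(g·y₁) = 7.10×√(9.81×0.122) = 7.77 m/s; q = V₁·y₁ = 0.948 m²/s. V₂ = q/y₂ = 0.948/1.17 = 0.813 m/s. E₁ = y₁ + V₁²/2g = 3.20 m; E₂ = y₂ + V₂²/2g = 1.20 m. ΔE = E₁ − E₂ = 2.00 m.

y₂ = 1.17 m; ΔE = 2.00 m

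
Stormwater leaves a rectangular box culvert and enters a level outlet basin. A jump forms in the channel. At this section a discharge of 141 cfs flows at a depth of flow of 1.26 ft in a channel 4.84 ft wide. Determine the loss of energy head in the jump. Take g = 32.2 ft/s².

q = Q/b = 141/4.84 = 29.1 ft²/s; V₁ = q/y₁ = 23.1 ft/s. Fr₁ = V₁/√(g·y₁) = 3.63.
Conjugate-depth relation: y₂/y₁ = ½[√(1 + 8Fr₁²) − 1] = ½[√106.4 − 1] = 4.66.
y₂ = 4.66 × 1.26 = 5.87 ft.
V₂ = q/y₂ = 29.1/5.87 = 4.96 ft/s. E₁ = y₁ + V₁²/2g = 9.56 ft; E₂ = y₂ + V₂²/2g = 6.25 ft. ΔE = E₁ − E₂ = 3.31 ft.

ΔE = 3.31 ft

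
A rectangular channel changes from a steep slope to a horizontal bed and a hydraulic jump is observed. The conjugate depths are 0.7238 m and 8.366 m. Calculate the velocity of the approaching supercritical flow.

For a rectangular channel the momentum equation gives q² = ½·g·y₁·y₂·(y₁ + y₂) = ½×9.81×0.7238×8.366×9.090 = 270.0.
q = √270.0 = 16.43 m²/s.
V₁ = q/y₁ = 16.43/0.7238 = 22.70 m/s.

V₁ = 22.70 m/s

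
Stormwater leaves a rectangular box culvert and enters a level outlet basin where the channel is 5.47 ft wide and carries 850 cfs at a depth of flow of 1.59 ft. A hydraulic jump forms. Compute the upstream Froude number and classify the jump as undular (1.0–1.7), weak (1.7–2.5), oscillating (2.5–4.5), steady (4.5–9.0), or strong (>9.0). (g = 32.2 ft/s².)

q = Q/b = 850/5.47 = 155 ft²/s; V₁ = q/y₁ = 97.7 ft/s. Fr₁ = V₁/√(g·y₁) = 13.7.
Fr₁ = 13.7 lies in the strong range.

Fr₁ = 13.7; strong jump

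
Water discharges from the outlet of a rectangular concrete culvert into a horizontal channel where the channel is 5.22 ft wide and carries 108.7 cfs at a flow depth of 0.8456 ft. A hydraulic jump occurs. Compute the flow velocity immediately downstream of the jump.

V₂ = 3.976 ft/s

q = Q/b = 108.7/5.22 = 20.82 ft²/s; V₁ = q/y₁ = 24.63 ft/s. Fr₁ = V₁/√(g·y₁) = 4.719.
From the momentum equation for a rectangular channel, y₂/y₁ = ½[√(1 + 8Fr₁²) − 1] = ½[√179.18 − 1] = 6.193.
y₂ = 6.193 × 0.8456 = 5.237 ft.
V₂ = q/y₂ = 20.82/5.237 = 3.976 ft/s.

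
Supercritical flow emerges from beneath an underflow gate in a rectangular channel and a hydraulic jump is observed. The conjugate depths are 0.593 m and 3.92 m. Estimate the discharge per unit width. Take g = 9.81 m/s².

q = 7.17 m²/s

For a rectangular channel the momentum equation gives q² = ½·g·y₁·y₂·(y₁ + y₂) = ½×9.81×0.593×3.92×4.51 = 51.5.
q = √51.5 = 7.17 m²/s.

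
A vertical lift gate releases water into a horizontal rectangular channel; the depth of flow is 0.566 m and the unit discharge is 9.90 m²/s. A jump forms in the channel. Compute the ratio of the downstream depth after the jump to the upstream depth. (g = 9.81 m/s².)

V₁ = q/y₁ = 9.90/0.566 = 17.5 m/s. Fr₁ = V₁/√(g·y₁) = 17.5/√(9.81×0.566) = 7.42.
By Bélanger, y₂/y₁ = ½[√(1 + 8Fr₁²) − 1] = ½[√441.8 − 1] = 10.0.

y₂/y₁ = 10.0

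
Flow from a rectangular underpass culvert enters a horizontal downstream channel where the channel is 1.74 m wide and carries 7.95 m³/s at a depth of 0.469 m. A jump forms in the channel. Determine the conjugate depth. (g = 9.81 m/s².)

y₂ = 2.79 m

q = Q/b = 7.95/1.74 = 4.57 m²/s; V₁ = q/y₁ = 9.74 m/s. Fr₁ = V₁/√(g·y₁) = 4.54.
Bélanger equation: y₂/y₁ = ½[√(1 + 8Fr₁²) − 1] = ½[√166.0 − 1] = 5.94.
y₂ = 5.94 × 0.469 = 2.79 m.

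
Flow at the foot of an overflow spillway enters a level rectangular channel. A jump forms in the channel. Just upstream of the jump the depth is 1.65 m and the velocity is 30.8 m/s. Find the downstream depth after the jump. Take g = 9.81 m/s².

y₂ = 17.1 m

Fr₁ = V₁/√(g·y₁) = 30.8/√(9.81×1.65) = 7.66.
From the momentum equation for a rectangular channel, y₂/y₁ = ½[√(1 + 8Fr₁²) − 1] = ½[√469.9 − 1] = 10.3.
y₂ = 10.3 × 1.65 = 17.1 m.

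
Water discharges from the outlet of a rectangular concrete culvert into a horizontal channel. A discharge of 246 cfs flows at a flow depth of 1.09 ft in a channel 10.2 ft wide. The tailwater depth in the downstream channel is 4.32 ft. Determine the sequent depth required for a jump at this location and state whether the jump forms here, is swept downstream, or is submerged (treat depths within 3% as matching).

y₂ = 5.24 ft; the jump is swept downstream

q = Q/b = 246/10.2 = 24.1 ft²/s; V₁ = q/y₁ = 22.1 ft/s. Fr₁ = V₁/√(g·y₁) = 3.73.
Sequent-depth ratio: y₂/y₁ = ½[√(1 + 8Fr₁²) − 1] = ½[√112.6 − 1] = 4.81.
y₂ = 4.81 × 1.09 = 5.24 ft.
Tailwater y_tw = 4.32 ft: y_tw < y₂, so the jump is swept downstream.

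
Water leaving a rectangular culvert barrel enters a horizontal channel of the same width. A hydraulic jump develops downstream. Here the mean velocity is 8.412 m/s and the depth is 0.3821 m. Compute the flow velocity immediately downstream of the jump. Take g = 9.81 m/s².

V₂ = 1.485 m/s

Fr₁ = V₁/√(g·y₁) = 8.412/√(9.81×0.3821) = 4.345.
Conjugate-depth relation: y₂/y₁ = ½[√(1 + 8Fr₁²) − 1] = ½[√152.02 − 1] = 5.665.
y₂ = 5.665 × 0.3821 = 2.165 m.
q = V₁·y₁ = 8.412 × 0.3821 = 3.214 m²/s.
V₂ = q/y₂ = 3.214/2.165 = 1.485 m/s.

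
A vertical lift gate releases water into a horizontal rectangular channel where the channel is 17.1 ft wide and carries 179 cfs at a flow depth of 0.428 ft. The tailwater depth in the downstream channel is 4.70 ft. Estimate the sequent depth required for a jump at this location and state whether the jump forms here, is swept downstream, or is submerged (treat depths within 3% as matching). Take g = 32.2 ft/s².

y₂ = 3.78 ft; the jump is submerged

q = Q/b = 179/17.1 = 10.5 ft²/s; V₁ = q/y₁ = 24.5 ft/s. Fr₁ = V₁/√(g·y₁) = 6.59.
Bélanger equation: y₂/y₁ = ½[√(1 + 8Fr₁²) − 1] = ½[√348.2 − 1] = 8.83.
y₂ = 8.83 × 0.428 = 3.78 ft.
Tailwater y_tw = 4.70 ft: y_tw > y₂, so the jump is submerged.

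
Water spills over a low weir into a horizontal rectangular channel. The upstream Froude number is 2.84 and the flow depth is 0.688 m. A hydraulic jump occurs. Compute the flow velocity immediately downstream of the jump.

V₂ = 2.08 m/s

Fr₁ = 2.84 (given).
By Bélanger, y₂/y₁ = ½[√(1 + 8Fr₁²) − 1] = ½[√65.52 − 1] = 3.55.
y₂ = 3.55 × 0.688 = 2.44 m.
V₁ = Fr₁·√(g·y₁) = 2.84×√(9.81×0.688) = 7.38 m/s; q = V₁·y₁ = 5.08 m²/s.
V₂ = q/y₂ = 5.08/2.44 = 2.08 m/s.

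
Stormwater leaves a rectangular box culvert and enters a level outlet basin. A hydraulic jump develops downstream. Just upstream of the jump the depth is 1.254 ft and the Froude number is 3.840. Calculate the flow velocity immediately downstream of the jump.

V₂ = 4.926 ft/s

Fr₁ = 3.840 (given).
Sequent-depth ratio: y₂/y₁ = ½[√(1 + 8Fr₁²) − 1] = ½[√118.96 − 1] = 4.954.
y₂ = 4.954 × 1.254 = 6.212 ft.
V₁ = Fr₁·√(g·y₁) = 3.840×√(32.2×1.254) = 24.40 ft/s; q = V₁·y₁ = 30.60 ft²/s.
V₂ = q/y₂ = 30.60/6.212 = 4.926 ft/s.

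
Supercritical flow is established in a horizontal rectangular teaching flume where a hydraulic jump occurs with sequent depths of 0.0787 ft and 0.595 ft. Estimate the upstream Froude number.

For a rectangular channel the momentum equation gives q² = ½·g·y₁·y₂·(y₁ + y₂) = ½×32.2×0.0787×0.595×0.674 = 0.508.
q = √0.508 = 0.713 ft²/s.
V₁ = q/y₁ = 9.06 ft/s; Fr₁ = V₁/√(g·y₁) = 5.69.

Fr₁ = 5.69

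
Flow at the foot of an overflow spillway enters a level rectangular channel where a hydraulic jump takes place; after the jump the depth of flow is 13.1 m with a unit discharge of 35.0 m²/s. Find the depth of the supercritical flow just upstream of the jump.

V₂ = q/y₂ = 35.0/13.1 = 2.67 m/s; Fr₂ = V₂/√(g·y₂) = 0.236.
Applying the sequent-depth relation in reverse, y₁/y₂ = ½[√(1 + 8Fr₂²) − 1] = ½[√1.444 − 1] = 0.101.
y₁ = 0.101 × 13.1 = 1.32 m.

y₁ = 1.32 m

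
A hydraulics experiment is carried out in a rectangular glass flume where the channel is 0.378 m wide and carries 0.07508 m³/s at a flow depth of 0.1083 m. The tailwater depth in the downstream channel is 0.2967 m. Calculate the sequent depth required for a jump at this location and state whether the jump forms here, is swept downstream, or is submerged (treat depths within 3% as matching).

q = Q/b = 0.07508/0.378 = 0.1986 m²/s; V₁ = q/y₁ = 1.834 m/s. Fr₁ = V₁/√(g·y₁) = 1.779.
Conjugate-depth relation: y₂/y₁ = ½[√(1 + 8Fr₁²) − 1] = ½[√26.328 − 1] = 2.066.
y₂ = 2.066 × 0.1083 = 0.2237 m.
Tailwater y_tw = 0.2967 m: y_tw > y₂, so the jump is submerged.

y₂ = 0.2237 m; the jump is submerged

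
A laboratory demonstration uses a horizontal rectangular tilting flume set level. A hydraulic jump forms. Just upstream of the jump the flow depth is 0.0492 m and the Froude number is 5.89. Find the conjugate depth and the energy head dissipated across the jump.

Fr₁ = 5.89 (given).
By Bélanger, y₂/y₁ = ½[√(1 + 8Fr₁²) − 1] = ½[√278.5 − 1] = 7.84.
y₂ = 7.84 × 0.0492 = 0.386 m.
Head loss: ΔE = (y₂ − y₁)³/(4y₁y₂) = (0.386 − 0.0492)³/(4×0.0492×0.386) = 0.0382/0.0760 = 0.503 m.

y₂ = 0.386 m; ΔE = 0.503 m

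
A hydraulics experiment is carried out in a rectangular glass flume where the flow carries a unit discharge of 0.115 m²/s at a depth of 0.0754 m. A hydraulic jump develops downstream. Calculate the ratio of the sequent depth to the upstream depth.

y₂/y₁ = 2.06

V₁ = q/y₁ = 0.115/0.0754 = 1.53 m/s. Fr₁ = V₁/√(g·y₁) = 1.53/√(9.81×0.0754) = 1.77.
Bélanger equation: y₂/y₁ = ½[√(1 + 8Fr₁²) − 1] = ½[√26.16 − 1] = 2.06.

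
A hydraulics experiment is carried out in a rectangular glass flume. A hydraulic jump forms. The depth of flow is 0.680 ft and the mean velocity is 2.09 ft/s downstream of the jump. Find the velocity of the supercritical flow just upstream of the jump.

V₁ = 6.84 ft/s

Fr₂ = V₂/√(g·y₂) = 2.09/√(32.2×0.680) = 0.447.
The Bélanger relation is symmetric: y₁/y₂ = ½[√(1 + 8Fr₂²) − 1] = ½[√2.596 − 1] = 0.306.
y₁ = 0.306 × 0.680 = 0.208 ft.
V₁ = q/y₁ = 1.42/0.208 = 6.84 ft/s.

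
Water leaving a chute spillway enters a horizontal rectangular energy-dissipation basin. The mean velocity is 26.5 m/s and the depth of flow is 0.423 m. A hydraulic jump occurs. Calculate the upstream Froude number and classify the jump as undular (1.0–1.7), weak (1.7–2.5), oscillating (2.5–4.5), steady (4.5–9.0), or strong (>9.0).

Fr₁ = 13.0; strong jump

Fr₁ = V₁/√(g·y₁) = 26.5/√(9.81×0.423) = 13.0.
Fr₁ = 13.0 lies in the strong range.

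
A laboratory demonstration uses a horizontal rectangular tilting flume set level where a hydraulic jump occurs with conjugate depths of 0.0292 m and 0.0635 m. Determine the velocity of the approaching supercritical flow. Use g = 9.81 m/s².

V₁ = 0.994 m/s

For a rectangular channel the momentum equation gives q² = ½·g·y₁·y₂·(y₁ + y₂) = ½×9.81×0.0292×0.0635×0.0927 = 0.000843.
q = √0.000843 = 0.0290 m²/s.
V₁ = q/y₁ = 0.0290/0.0292 = 0.994 m/s.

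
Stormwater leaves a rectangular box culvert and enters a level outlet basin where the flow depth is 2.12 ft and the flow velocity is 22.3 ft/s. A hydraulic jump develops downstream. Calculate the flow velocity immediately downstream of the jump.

Fr₁ = V₁/√(g·y₁) = 22.3/√(32.2×2.12) = 2.70.
By Bélanger, y₂/y₁ = ½[√(1 + 8Fr₁²) − 1] = ½[√59.28 − 1] = 3.35.
y₂ = 3.35 × 2.12 = 7.10 ft.
q = V₁·y₁ = 22.3 × 2.12 = 47.3 ft²/s.
V₂ = q/y₂ = 47.3/7.10 = 6.66 ft/s.

V₂ = 6.66 ft/s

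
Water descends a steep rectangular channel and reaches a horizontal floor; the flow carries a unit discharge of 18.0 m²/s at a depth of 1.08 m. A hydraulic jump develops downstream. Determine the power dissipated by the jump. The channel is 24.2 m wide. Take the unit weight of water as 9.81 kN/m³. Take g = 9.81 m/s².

V₁ = q/y₁ = 18.0/1.08 = 16.7 m/s. Fr₁ = V₁/√(g·y₁) = 16.7/√(9.81×1.08) = 5.12.
Sequent-depth ratio: y₂/y₁ = ½[√(1 + 8Fr₁²) − 1] = ½[√210.7 − 1] = 6.76.
y₂ = 6.76 × 1.08 = 7.30 m.
V₂ = q/y₂ = 18.0/7.30 = 2.47 m/s. E₁ = y₁ + V₁²/2g = 15.2 m; E₂ = y₂ + V₂²/2g = 7.61 m. ΔE = E₁ − E₂ = 7.63 m.
Q = q·b = 18.0 × 24.2 = 436 m³/s. P = γ·Q·ΔE = 9.81 × 436 × 7.63 = 32599 kW.

P = 32599 kW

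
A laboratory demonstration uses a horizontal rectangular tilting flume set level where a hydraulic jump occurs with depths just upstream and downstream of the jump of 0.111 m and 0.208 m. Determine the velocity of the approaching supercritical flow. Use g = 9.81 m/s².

For a rectangular channel the momentum equation gives q² = ½·g·y₁·y₂·(y₁ + y₂) = ½×9.81×0.111×0.208×0.319 = 0.0361.
q = √0.0361 = 0.190 m²/s.
V₁ = q/y₁ = 0.190/0.111 = 1.71 m/s.

V₁ = 1.71 m/s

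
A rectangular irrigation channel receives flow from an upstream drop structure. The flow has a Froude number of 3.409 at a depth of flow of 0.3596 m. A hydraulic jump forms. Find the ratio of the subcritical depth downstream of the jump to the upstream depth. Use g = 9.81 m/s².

y₂/y₁ = 4.347

Fr₁ = 3.409 (given).
Bélanger equation: y₂/y₁ = ½[√(1 + 8Fr₁²) − 1] = ½[√93.970 − 1] = 4.347.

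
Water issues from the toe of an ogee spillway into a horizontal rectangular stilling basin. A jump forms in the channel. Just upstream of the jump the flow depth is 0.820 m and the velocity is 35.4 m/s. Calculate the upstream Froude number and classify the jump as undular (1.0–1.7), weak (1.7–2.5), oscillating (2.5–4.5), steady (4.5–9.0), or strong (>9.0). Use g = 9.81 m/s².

Fr₁ = 12.5; strong jump

Fr₁ = V₁/√(g·y₁) = 35.4/√(9.81×0.820) = 12.5.
Fr₁ = 12.5 lies in the strong range.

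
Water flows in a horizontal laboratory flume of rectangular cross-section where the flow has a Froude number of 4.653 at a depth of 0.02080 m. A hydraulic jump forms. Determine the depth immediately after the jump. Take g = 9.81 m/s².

y₂ = 0.1269 m

Fr₁ = 4.653 (given).
Conjugate-depth relation: y₂/y₁ = ½[√(1 + 8Fr₁²) − 1] = ½[√174.20 − 1] = 6.099.
y₂ = 6.099 × 0.02080 = 0.1269 m.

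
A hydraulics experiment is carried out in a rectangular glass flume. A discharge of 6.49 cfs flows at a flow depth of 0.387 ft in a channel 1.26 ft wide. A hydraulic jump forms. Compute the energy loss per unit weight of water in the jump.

q = Q/b = 6.49/1.26 = 5.15 ft²/s; V₁ = q/y₁ = 13.3 ft/s. Fr₁ = V₁/√(g·y₁) = 3.77.
Conjugate-depth relation: y₂/y₁ = ½[√(1 + 8Fr₁²) − 1] = ½[√114.7 − 1] = 4.86.
y₂ = 4.86 × 0.387 = 1.88 ft.
V₂ = q/y₂ = 5.15/1.88 = 2.74 ft/s. E₁ = y₁ + V₁²/2g = 3.14 ft; E₂ = y₂ + V₂²/2g = 2.00 ft. ΔE = E₁ − E₂ = 1.14 ft.

ΔE = 1.14 ft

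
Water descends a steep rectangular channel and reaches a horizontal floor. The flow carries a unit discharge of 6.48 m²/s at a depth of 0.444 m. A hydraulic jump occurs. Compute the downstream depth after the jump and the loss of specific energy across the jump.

y₂ = 4.17 m; ΔE = 7.00 m

V₁ = q/y₁ = 6.48/0.444 = 14.6 m/s. Fr₁ = V₁/√(g·y₁) = 14.6/√(9.81×0.444) = 6.99.
From the momentum equation for a rectangular channel, y₂/y₁ = ½[√(1 + 8Fr₁²) − 1] = ½[√392.2 − 1] = 9.40.
y₂ = 9.40 × 0.444 = 4.17 m.
Head loss: ΔE = (y₂ − y₁)³/(4y₁y₂) = (4.17 − 0.444)³/(4×0.444×4.17) = 51.9/7.41 = 7.00 m.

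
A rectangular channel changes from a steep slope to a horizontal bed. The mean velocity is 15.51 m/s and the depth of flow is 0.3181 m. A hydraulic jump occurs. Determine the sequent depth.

Fr₁ = V₁/√(g·y₁) = 15.51/√(9.81×0.3181) = 8.780.
By Bélanger, y₂/y₁ = ½[√(1 + 8Fr₁²) − 1] = ½[√617.71 − 1] = 11.93.
y₂ = 11.93 × 0.3181 = 3.794 m.

y₂ = 3.794 m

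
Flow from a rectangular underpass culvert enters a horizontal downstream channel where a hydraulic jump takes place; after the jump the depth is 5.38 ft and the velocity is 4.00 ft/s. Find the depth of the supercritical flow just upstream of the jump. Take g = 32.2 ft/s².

y₁ = 0.857 ft

Fr₂ = V₂/√(g·y₂) = 4.00/√(32.2×5.38) = 0.304.
Since the conjugate-depth ratio holds either way, y₁/y₂ = ½[√(1 + 8Fr₂²) − 1] = ½[√1.739 − 1] = 0.159.
y₁ = 0.159 × 5.38 = 0.857 ft.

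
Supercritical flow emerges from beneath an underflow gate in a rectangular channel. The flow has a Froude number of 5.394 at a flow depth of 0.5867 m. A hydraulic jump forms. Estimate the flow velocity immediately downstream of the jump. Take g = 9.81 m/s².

V₂ = 1.811 m/s

Fr₁ = 5.394 (given).
Bélanger equation: y₂/y₁ = ½[√(1 + 8Fr₁²) − 1] = ½[√233.76 − 1] = 7.145.
y₂ = 7.145 × 0.5867 = 4.192 m.
V₁ = Fr₁·√(g·y₁) = 5.394×√(9.81×0.5867) = 12.94 m/s; q = V₁·y₁ = 7.592 m²/s.
V₂ = q/y₂ = 7.592/4.192 = 1.811 m/s.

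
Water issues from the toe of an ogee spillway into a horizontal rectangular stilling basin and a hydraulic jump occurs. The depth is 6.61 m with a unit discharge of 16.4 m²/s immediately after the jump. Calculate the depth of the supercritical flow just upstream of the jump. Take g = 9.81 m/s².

V₂ = q/y₂ = 16.4/6.61 = 2.48 m/s; Fr₂ = V₂/√(g·y₂) = 0.308.
From the momentum equation (using Fr₂), y₁/y₂ = ½[√(1 + 8Fr₂²) − 1] = ½[√1.759 − 1] = 0.163.
y₁ = 0.163 × 6.61 = 1.08 m.

y₁ = 1.08 m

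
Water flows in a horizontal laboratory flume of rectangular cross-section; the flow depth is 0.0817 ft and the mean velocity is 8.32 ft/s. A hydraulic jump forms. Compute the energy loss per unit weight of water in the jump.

Fr₁ = V₁/√(g·y₁) = 8.32/√(32.2×0.0817) = 5.13.
Bélanger equation: y₂/y₁ = ½[√(1 + 8Fr₁²) − 1] = ½[√211.5 − 1] = 6.77.
y₂ = 6.77 × 0.0817 = 0.553 ft.
Head loss: ΔE = (y₂ − y₁)³/(4y₁y₂) = (0.553 − 0.0817)³/(4×0.0817×0.553) = 0.105/0.181 = 0.580 ft.

ΔE = 0.580 ft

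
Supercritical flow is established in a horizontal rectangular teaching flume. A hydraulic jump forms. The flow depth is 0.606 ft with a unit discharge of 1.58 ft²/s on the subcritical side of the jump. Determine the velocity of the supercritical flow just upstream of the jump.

V₂ = q/y₂ = 1.58/0.606 = 2.61 ft/s; Fr₂ = V₂/√(g·y₂) = 0.590.
Applying the sequent-depth relation in reverse, y₁/y₂ = ½[√(1 + 8Fr₂²) − 1] = ½[√3.787 − 1] = 0.473.
y₁ = 0.473 × 0.606 = 0.287 ft.
V₁ = q/y₁ = 1.58/0.287 = 5.51 ft/s.

V₁ = 5.51 ft/s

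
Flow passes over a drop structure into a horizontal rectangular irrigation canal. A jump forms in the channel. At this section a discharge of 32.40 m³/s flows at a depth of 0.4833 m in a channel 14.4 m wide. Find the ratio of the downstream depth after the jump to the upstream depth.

q = Q/b = 32.40/14.4 = 2.250 m²/s; V₁ = q/y₁ = 4.655 m/s. Fr₁ = V₁/√(g·y₁) = 2.138.
Sequent-depth ratio: y₂/y₁ = ½[√(1 + 8Fr₁²) − 1] = ½[√37.571 − 1] = 2.565.

y₂/y₁ = 2.565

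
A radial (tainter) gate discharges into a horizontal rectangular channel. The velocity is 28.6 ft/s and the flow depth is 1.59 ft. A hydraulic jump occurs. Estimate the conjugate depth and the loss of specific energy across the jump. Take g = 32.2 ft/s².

y₂ = 8.23 ft; ΔE = 5.59 ft

Fr₁ = V₁/√(g·y₁) = 28.6/√(32.2×1.59) = 4.00.
Bélanger equation: y₂/y₁ = ½[√(1 + 8Fr₁²) − 1] = ½[√128.8 − 1] = 5.17.
y₂ = 5.17 × 1.59 = 8.23 ft.
q = V₁·y₁ = 28.6 × 1.59 = 45.5 ft²/s. V₂ = q/y₂ = 45.5/8.23 = 5.53 ft/s. E₁ = y₁ + V₁²/2g = 14.3 ft; E₂ = y₂ + V₂²/2g = 8.70 ft. ΔE = E₁ − E₂ = 5.59 ft.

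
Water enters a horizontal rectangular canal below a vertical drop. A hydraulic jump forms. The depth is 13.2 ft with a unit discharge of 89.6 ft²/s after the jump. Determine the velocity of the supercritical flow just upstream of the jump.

V₁ = 37.0 ft/s

V₂ = q/y₂ = 89.6/13.2 = 6.79 ft/s; Fr₂ = V₂/√(g·y₂) = 0.329.
Applying the sequent-depth relation in reverse, y₁/y₂ = ½[√(1 + 8Fr₂²) − 1] = ½[√1.867 − 1] = 0.183.
y₁ = 0.183 × 13.2 = 2.42 ft.
V₁ = q/y₁ = 89.6/2.42 = 37.0 ft/s.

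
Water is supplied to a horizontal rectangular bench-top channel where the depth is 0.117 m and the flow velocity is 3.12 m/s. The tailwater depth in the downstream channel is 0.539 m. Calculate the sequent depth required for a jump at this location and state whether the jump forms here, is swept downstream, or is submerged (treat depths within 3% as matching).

Fr₁ = V₁/√(g·y₁) = 3.12/√(9.81×0.117) = 2.91.
Bélanger equation: y₂/y₁ = ½[√(1 + 8Fr₁²) − 1] = ½[√68.85 − 1] = 3.65.
y₂ = 3.65 × 0.117 = 0.427 m.
Tailwater y_tw = 0.539 m: y_tw > y₂, so the jump is submerged.

y₂ = 0.427 m; the jump is submerged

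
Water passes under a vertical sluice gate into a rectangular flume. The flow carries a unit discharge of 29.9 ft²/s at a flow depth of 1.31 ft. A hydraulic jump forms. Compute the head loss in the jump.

ΔE = 3.11 ft

V₁ = q/y₁ = 29.9/1.31 = 22.8 ft/s. Fr₁ = V₁/√(g·y₁) = 22.8/√(32.2×1.31) = 3.51.
Conjugate-depth relation: y₂/y₁ = ½[√(1 + 8Fr₁²) − 1] = ½[√99.80 − 1] = 4.50.
y₂ = 4.50 × 1.31 = 5.89 ft.
V₂ = q/y₂ = 29.9/5.89 = 5.08 ft/s. E₁ = y₁ + V₁²/2g = 9.40 ft; E₂ = y₂ + V₂²/2g = 6.29 ft. ΔE = E₁ − E₂ = 3.11 ft.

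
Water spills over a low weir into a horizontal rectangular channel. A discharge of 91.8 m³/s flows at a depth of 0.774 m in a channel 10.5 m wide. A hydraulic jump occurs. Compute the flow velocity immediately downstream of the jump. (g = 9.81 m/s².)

q = Q/b = 91.8/10.5 = 8.74 m²/s; V₁ = q/y₁ = 11.3 m/s. Fr₁ = V₁/√(g·y₁) = 4.10.
By Bélanger, y₂/y₁ = ½[√(1 + 8Fr₁²) − 1] = ½[√135.4 − 1] = 5.32.
y₂ = 5.32 × 0.774 = 4.12 m.
V₂ = q/y₂ = 8.74/4.12 = 2.12 m/s.

V₂ = 2.12 m/s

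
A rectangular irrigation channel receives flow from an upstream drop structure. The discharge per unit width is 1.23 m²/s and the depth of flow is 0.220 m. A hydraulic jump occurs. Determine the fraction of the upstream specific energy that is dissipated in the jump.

ΔE/E₁ = 0.368 (36.8%)

V₁ = q/y₁ = 1.23/0.220 = 5.59 m/s. Fr₁ = V₁/√(g·y₁) = 5.59/√(9.81×0.220) = 3.81.
Bélanger equation: y₂/y₁ = ½[√(1 + 8Fr₁²) − 1] = ½[√116.9 − 1] = 4.91.
y₂ = 4.91 × 0.220 = 1.08 m.
E₁ = y₁ + V₁²/2g = 1.81 m. ΔE = (y₂ − y₁)³/(4y₁y₂) = 0.668 m. ΔE/E₁ = 0.668/1.81 = 0.368.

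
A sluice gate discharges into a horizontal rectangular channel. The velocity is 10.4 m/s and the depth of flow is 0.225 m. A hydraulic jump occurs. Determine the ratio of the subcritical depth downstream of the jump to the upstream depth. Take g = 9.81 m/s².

Fr₁ = V₁/√(g·y₁) = 10.4/√(9.81×0.225) = 7.00.
Conjugate-depth relation: y₂/y₁ = ½[√(1 + 8Fr₁²) − 1] = ½[√393.0 − 1] = 9.41.

y₂/y₁ = 9.41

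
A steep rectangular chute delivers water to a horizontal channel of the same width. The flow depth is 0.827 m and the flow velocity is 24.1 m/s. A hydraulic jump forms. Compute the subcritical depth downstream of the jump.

y₂ = 9.49 m

Fr₁ = V₁/√(g·y₁) = 24.1/√(9.81×0.827) = 8.46.
Bélanger equation: y₂/y₁ = ½[√(1 + 8Fr₁²) − 1] = ½[√573.7 − 1] = 11.5.
y₂ = 11.5 × 0.827 = 9.49 m.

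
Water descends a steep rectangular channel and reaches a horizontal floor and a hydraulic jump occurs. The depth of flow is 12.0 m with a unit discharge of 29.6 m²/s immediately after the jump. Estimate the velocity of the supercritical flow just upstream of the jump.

V₂ = q/y₂ = 29.6/12.0 = 2.47 m/s; Fr₂ = V₂/√(g·y₂) = 0.227.
Since the conjugate-depth ratio holds either way, y₁/y₂ = ½[√(1 + 8Fr₂²) − 1] = ½[√1.413 − 1] = 0.0945.
y₁ = 0.0945 × 12.0 = 1.13 m.
V₁ = q/y₁ = 29.6/1.13 = 26.1 m/s.

V₁ = 26.1 m/s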